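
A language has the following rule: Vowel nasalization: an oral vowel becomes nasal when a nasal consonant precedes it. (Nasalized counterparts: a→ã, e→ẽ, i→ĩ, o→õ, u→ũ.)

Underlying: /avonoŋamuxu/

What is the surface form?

[avonõŋãmũxu]

/o/ after nasal /n/ → [õ]
/a/ after nasal /ŋ/ → [ã]
/u/ after nasal /m/ → [ũ]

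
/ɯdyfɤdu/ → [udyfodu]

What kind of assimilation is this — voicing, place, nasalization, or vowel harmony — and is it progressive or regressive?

/ɯ/→[u] /ɤ/→[o].
Vowels agree with the last vowel, so the harmony is regressive.

vowel harmony, regressive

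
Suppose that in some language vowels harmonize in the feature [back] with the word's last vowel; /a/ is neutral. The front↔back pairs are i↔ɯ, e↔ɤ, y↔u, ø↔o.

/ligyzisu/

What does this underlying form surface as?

[lɯguzɯsu]

/i/ harmonizes with /u/ ([+back]) → [ɯ]
/y/ harmonizes with /u/ ([+back]) → [u]
/i/ harmonizes with /u/ ([+back]) → [ɯ]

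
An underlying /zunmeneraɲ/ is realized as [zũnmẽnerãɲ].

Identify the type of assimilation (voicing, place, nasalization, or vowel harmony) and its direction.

/u/→[ũ] /e/→[ẽ] /a/→[ã].
Each target copies a feature from the following segment, so the direction is regressive.

nasalization, regressive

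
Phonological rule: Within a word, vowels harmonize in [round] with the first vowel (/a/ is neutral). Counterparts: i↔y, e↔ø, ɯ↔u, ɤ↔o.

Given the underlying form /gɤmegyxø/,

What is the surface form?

/y/ harmonizes with /ɤ/ ([-round]) → [i]
/ø/ harmonizes with /ɤ/ ([-round]) → [e]

[gɤmegixe]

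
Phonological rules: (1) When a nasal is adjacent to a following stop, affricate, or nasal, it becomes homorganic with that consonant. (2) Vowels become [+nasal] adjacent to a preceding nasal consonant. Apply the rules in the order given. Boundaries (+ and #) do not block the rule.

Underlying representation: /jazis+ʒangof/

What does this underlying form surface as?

[jazis+ʒaŋgof]

Rule 1: /n/ before /g/ (velar) → [ŋ]
After rule 1: jazis+ʒaŋgof
Rule 2: no segment meets the rule's conditions; no change.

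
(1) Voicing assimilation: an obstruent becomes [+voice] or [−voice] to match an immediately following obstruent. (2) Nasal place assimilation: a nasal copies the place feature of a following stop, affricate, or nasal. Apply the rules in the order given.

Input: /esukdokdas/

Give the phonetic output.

[esugdogdas]

Rule 1: /k/ before /d/ (voiced) → [g]
Rule 1: /k/ before /d/ (voiced) → [g]
After rule 1: esugdogdas
Rule 2: no segment meets the rule's conditions; no change.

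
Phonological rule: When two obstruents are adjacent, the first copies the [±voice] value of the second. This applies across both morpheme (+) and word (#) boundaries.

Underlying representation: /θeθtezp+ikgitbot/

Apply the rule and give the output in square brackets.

[θeθtesp+iggidbot]

/z/ before /p/ (voiceless) → [s]
/k/ before /g/ (voiced) → [g]
/t/ before /b/ (voiced) → [d]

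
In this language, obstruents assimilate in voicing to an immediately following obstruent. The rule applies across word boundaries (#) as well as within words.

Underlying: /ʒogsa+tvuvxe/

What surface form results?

[ʒoksa+dvufxe]

/g/ before /s/ (voiceless) → [k]
/t/ before /v/ (voiced) → [d]
/v/ before /x/ (voiceless) → [f]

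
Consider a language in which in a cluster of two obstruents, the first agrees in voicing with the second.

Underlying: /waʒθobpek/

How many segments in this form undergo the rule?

/ʒ/ before /θ/ (voiceless) → [ʃ]
/b/ before /p/ (voiceless) → [p]
2 segments change.

2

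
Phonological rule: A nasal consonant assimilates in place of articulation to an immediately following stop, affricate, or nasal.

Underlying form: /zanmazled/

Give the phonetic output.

[zammazled]

/n/ before /m/ (labial) → [m]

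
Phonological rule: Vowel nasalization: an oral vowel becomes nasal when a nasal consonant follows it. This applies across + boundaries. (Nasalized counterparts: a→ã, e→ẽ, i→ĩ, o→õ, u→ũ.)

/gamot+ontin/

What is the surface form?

[gãmot+õntĩn]

/a/ before nasal /m/ → [ã]
/o/ before nasal /n/ → [õ]
/i/ before nasal /n/ → [ĩ]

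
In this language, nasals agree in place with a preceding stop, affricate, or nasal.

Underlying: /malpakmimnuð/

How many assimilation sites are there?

2

/m/ after /k/ (velar) → [ŋ]
/n/ after /m/ (labial) → [m]
2 segments change.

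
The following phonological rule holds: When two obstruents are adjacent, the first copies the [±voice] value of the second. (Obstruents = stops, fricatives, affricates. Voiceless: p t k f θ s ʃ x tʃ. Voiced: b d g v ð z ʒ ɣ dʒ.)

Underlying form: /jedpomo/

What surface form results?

/d/ before /p/ (voiceless) → [t]

[jetpomo]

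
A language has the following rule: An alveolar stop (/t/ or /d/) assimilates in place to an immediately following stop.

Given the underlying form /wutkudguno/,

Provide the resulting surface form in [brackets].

/t/ before /k/ (velar) → [k]
/d/ before /g/ (velar) → [g]

[wukkugguno]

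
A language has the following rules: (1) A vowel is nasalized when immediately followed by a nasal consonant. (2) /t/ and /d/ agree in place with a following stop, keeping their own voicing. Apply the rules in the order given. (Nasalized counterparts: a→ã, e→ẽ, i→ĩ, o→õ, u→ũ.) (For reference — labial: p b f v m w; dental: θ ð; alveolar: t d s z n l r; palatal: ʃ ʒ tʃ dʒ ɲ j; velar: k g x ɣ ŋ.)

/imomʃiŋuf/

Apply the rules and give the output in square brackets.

Rule 1: /i/ before nasal /m/ → [ĩ]
Rule 1: /o/ before nasal /m/ → [õ]
Rule 1: /i/ before nasal /ŋ/ → [ĩ]
After rule 1: ĩmõmʃĩŋuf
Rule 2: no segment meets the rule's conditions; no change.

[ĩmõmʃĩŋuf]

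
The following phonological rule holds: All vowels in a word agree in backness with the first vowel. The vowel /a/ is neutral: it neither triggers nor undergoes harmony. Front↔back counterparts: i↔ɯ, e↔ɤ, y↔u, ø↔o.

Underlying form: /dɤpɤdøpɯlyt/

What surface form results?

/ø/ harmonizes with /ɤ/ ([+back]) → [o]
/y/ harmonizes with /ɤ/ ([+back]) → [u]

[dɤpɤdopɯlut]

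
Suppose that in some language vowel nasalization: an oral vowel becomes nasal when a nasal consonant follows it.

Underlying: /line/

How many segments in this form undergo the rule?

/i/ before nasal /n/ → [ĩ]
1 segment changes.

1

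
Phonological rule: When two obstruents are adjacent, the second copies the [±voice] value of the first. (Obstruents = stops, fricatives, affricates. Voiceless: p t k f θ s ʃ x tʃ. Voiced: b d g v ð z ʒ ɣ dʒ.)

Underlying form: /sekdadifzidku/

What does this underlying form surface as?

/d/ after /k/ (voiceless) → [t]
/z/ after /f/ (voiceless) → [s]
/k/ after /d/ (voiced) → [g]

[sektadifsidgu]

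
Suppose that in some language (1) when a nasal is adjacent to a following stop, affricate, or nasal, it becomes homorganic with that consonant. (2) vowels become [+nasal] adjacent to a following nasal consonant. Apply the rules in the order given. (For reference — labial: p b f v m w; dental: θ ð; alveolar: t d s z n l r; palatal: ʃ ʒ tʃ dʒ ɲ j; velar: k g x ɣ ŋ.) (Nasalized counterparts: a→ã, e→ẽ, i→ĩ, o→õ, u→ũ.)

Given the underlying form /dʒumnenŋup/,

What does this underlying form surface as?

Rule 1: /m/ before /n/ (alveolar) → [n]
Rule 1: /n/ before /ŋ/ (velar) → [ŋ]
After rule 1: dʒunneŋŋup
Rule 2: /u/ before nasal /n/ → [ũ]
Rule 2: /e/ before nasal /ŋ/ → [ẽ]

[dʒũnnẽŋŋup]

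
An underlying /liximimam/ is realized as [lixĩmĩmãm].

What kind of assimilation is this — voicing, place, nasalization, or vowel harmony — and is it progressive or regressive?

nasalization, regressive

/i/→[ĩ] /i/→[ĩ] /a/→[ã].
Each target copies a feature from the following segment, so the direction is regressive.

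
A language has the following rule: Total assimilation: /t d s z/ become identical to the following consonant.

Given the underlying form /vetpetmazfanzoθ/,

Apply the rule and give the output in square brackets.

[veppemmaffanzoθ]

/t/ before /p/ → [p] (total assimilation)
/t/ before /m/ → [m] (total assimilation)
/z/ before /f/ → [f] (total assimilation)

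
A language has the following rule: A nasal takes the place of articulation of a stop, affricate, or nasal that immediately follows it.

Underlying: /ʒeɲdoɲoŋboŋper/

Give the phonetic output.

[ʒendoɲombomper]

/ɲ/ before /d/ (alveolar) → [n]
/ŋ/ before /b/ (labial) → [m]
/ŋ/ before /p/ (labial) → [m]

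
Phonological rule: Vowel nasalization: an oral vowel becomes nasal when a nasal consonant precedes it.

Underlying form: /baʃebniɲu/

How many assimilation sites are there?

/i/ after nasal /n/ → [ĩ]
/u/ after nasal /ɲ/ → [ũ]
2 segments change.

2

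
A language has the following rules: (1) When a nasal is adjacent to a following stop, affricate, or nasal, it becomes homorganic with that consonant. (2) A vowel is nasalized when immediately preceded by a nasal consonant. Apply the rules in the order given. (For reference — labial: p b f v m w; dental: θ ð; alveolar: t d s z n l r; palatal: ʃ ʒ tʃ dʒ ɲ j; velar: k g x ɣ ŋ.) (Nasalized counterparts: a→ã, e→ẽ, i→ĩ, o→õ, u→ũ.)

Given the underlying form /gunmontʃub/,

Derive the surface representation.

Rule 1: /n/ before /m/ (labial) → [m]
Rule 1: /n/ before /tʃ/ (palatal) → [ɲ]
After rule 1: gummoɲtʃub
Rule 2: /o/ after nasal /m/ → [õ]

[gummõɲtʃub]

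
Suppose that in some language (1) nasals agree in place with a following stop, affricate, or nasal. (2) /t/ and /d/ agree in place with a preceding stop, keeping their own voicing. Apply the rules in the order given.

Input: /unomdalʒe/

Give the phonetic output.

Rule 1: /m/ before /d/ (alveolar) → [n]
After rule 1: unondalʒe
Rule 2: no segment meets the rule's conditions; no change.

[unondalʒe]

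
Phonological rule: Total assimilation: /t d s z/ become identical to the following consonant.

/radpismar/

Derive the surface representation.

/d/ before /p/ → [p] (total assimilation)
/s/ before /m/ → [m] (total assimilation)

[rappimmar]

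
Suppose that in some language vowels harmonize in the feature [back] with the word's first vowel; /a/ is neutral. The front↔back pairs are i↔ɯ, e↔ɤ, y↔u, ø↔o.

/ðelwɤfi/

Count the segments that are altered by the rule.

/ɤ/ harmonizes with /e/ ([-back]) → [e]
1 segment changes.

1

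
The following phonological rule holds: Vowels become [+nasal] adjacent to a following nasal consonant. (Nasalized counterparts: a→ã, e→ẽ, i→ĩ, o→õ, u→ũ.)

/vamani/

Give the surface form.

[vãmãni]

/a/ before nasal /m/ → [ã]
/a/ before nasal /n/ → [ã]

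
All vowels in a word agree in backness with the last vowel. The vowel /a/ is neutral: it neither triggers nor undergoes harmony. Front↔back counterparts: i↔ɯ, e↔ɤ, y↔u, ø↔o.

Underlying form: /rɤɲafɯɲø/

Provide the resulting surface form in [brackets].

/ɤ/ harmonizes with /ø/ ([-back]) → [e]
/ɯ/ harmonizes with /ø/ ([-back]) → [i]

[reɲafiɲø]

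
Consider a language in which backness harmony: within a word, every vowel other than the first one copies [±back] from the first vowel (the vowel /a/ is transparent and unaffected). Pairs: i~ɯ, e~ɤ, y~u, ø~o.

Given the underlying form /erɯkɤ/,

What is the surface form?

/ɯ/ harmonizes with /e/ ([-back]) → [i]
/ɤ/ harmonizes with /e/ ([-back]) → [e]

[erike]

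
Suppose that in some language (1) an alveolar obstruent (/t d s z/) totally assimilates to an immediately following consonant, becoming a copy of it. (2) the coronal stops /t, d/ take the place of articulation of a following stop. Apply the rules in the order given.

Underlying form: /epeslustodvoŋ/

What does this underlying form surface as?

[epelluttovvoŋ]

Rule 1: /s/ before /l/ → [l] (total assimilation)
Rule 1: /s/ before /t/ → [t] (total assimilation)
Rule 1: /d/ before /v/ → [v] (total assimilation)
After rule 1: epelluttovvoŋ
Rule 2: no segment meets the rule's conditions; no change.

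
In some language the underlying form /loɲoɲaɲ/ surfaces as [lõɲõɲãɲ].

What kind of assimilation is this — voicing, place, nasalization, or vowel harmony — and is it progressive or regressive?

/o/→[õ] /o/→[õ] /a/→[ã].
Each target copies a feature from the following segment, so the direction is regressive.

nasalization, regressive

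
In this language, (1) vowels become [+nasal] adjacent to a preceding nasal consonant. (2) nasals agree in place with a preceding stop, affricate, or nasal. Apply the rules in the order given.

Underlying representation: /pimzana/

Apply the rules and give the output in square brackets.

[pimzanã]

Rule 1: /a/ after nasal /n/ → [ã]
After rule 1: pimzanã
Rule 2: no segment meets the rule's conditions; no change.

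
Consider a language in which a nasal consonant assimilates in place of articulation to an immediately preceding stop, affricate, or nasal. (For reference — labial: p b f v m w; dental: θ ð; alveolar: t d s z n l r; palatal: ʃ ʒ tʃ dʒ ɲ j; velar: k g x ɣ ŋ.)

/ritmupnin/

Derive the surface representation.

/m/ after /t/ (alveolar) → [n]
/n/ after /p/ (labial) → [m]

[ritnupmin]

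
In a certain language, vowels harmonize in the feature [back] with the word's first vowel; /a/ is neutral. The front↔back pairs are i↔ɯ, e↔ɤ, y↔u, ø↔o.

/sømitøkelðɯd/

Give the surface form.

[sømitøkelðid]

/ɯ/ harmonizes with /ø/ ([-back]) → [i]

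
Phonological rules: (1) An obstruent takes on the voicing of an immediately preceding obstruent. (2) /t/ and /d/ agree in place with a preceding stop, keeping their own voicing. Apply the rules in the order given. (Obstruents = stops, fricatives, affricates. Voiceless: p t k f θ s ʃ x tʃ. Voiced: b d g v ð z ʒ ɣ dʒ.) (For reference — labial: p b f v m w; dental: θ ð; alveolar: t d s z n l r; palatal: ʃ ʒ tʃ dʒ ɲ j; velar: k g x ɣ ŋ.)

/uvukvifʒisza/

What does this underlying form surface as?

Rule 1: /v/ after /k/ (voiceless) → [f]
Rule 1: /ʒ/ after /f/ (voiceless) → [ʃ]
Rule 1: /z/ after /s/ (voiceless) → [s]
After rule 1: uvukfifʃissa
Rule 2: no segment meets the rule's conditions; no change.

[uvukfifʃissa]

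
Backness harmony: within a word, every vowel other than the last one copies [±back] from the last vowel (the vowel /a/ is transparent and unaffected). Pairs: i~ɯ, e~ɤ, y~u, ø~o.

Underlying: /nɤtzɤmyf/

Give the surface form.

/ɤ/ harmonizes with /y/ ([-back]) → [e]
/ɤ/ harmonizes with /y/ ([-back]) → [e]

[netzemyf]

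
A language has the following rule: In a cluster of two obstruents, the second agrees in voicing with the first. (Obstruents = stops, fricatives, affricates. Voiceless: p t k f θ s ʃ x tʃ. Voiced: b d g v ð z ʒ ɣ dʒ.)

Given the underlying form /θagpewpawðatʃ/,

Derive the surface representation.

/p/ after /g/ (voiced) → [b]

[θagbewpawðatʃ]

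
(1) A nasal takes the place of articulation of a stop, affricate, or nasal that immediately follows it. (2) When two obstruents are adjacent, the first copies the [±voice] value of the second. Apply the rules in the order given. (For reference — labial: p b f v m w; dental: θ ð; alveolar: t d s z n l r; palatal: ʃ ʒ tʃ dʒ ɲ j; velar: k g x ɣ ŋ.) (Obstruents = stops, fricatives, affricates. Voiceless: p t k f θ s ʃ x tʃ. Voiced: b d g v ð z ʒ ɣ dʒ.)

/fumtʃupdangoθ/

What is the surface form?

Rule 1: /m/ before /tʃ/ (palatal) → [ɲ]
Rule 1: /n/ before /g/ (velar) → [ŋ]
After rule 1: fuɲtʃupdaŋgoθ
Rule 2: /p/ before /d/ (voiced) → [b]

[fuɲtʃubdaŋgoθ]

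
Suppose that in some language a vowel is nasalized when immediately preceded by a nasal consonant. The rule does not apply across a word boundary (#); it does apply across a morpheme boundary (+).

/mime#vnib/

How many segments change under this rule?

3

/i/ after nasal /m/ → [ĩ]
/e/ after nasal /m/ → [ẽ]
/i/ after nasal /n/ → [ĩ]
3 segments change.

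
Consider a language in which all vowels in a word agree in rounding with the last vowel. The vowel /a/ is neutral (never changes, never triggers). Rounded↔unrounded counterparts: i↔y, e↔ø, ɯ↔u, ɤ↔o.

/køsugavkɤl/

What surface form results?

[kesɯgavkɤl]

/ø/ harmonizes with /ɤ/ ([-round]) → [e]
/u/ harmonizes with /ɤ/ ([-round]) → [ɯ]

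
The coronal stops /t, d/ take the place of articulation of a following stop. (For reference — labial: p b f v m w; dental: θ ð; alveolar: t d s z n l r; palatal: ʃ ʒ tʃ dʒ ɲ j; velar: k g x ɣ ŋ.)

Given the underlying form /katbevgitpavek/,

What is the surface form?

[kapbevgippavek]

/t/ before /b/ (labial) → [p]
/t/ before /p/ (labial) → [p]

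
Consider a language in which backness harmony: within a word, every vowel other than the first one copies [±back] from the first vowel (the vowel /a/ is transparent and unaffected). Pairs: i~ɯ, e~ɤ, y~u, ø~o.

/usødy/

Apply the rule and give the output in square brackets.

[usodu]

/ø/ harmonizes with /u/ ([+back]) → [o]
/y/ harmonizes with /u/ ([+back]) → [u]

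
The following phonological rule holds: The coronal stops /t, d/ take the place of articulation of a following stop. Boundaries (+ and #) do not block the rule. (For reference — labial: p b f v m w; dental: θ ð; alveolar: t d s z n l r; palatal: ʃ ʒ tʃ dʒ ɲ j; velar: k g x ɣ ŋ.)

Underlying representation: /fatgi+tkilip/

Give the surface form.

/t/ before /g/ (velar) → [k]
/t/ before /k/ (velar) → [k]

[fakgi+kkilip]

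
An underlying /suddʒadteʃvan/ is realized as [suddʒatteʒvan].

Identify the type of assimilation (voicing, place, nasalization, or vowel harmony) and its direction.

/d/→[t] /ʃ/→[ʒ].
Each target copies a feature from the following segment, so the direction is regressive.

voicing assimilation, regressive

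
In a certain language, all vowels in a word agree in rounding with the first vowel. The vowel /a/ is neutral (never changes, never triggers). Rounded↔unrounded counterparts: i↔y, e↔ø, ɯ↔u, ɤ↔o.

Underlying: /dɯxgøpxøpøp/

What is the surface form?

/ø/ harmonizes with /ɯ/ ([-round]) → [e]
/ø/ harmonizes with /ɯ/ ([-round]) → [e]
/ø/ harmonizes with /ɯ/ ([-round]) → [e]

[dɯxgepxepep]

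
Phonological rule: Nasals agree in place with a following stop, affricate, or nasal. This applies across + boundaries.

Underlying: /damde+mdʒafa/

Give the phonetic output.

/m/ before /d/ (alveolar) → [n]
/m/ before /dʒ/ (palatal) → [ɲ]

[dande+ɲdʒafa]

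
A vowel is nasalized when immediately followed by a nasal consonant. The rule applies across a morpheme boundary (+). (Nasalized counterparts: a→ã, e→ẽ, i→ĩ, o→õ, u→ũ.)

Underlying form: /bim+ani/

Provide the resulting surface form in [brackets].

/i/ before nasal /m/ → [ĩ]
/a/ before nasal /n/ → [ã]

[bĩm+ãni]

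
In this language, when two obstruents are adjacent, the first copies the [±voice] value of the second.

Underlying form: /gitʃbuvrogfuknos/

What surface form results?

/tʃ/ before /b/ (voiced) → [dʒ]
/g/ before /f/ (voiceless) → [k]

[gidʒbuvrokfuknos]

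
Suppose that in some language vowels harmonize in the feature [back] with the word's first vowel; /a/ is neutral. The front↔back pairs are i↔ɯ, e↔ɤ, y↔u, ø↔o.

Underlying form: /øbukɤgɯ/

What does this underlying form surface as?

[øbykegi]

/u/ harmonizes with /ø/ ([-back]) → [y]
/ɤ/ harmonizes with /ø/ ([-back]) → [e]
/ɯ/ harmonizes with /ø/ ([-back]) → [i]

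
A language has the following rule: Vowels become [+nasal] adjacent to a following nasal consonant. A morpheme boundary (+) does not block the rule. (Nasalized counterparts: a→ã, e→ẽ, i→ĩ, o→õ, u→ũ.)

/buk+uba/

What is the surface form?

no segment meets the rule's conditions; no change.

[buk+uba]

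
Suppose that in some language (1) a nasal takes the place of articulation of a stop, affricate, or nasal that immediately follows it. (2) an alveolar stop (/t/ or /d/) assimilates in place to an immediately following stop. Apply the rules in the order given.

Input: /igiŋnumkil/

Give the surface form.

[iginnuŋkil]

Rule 1: /ŋ/ before /n/ (alveolar) → [n]
Rule 1: /m/ before /k/ (velar) → [ŋ]
After rule 1: iginnuŋkil
Rule 2: no segment meets the rule's conditions; no change.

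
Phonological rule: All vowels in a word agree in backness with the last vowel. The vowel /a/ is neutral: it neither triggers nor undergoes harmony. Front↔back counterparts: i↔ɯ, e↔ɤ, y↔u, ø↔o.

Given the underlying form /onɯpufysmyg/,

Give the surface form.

/o/ harmonizes with /y/ ([-back]) → [ø]
/ɯ/ harmonizes with /y/ ([-back]) → [i]
/u/ harmonizes with /y/ ([-back]) → [y]

[ønipyfysmyg]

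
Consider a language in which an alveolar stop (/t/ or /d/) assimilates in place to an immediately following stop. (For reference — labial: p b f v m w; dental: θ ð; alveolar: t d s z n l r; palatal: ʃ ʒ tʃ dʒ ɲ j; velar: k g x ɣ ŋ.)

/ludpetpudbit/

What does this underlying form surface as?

[lubpeppubbit]

/d/ before /p/ (labial) → [b]
/t/ before /p/ (labial) → [p]
/d/ before /b/ (labial) → [b]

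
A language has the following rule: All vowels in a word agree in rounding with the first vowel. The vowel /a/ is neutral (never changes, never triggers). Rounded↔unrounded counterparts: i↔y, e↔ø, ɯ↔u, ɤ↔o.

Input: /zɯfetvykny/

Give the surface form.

/y/ harmonizes with /ɯ/ ([-round]) → [i]
/y/ harmonizes with /ɯ/ ([-round]) → [i]

[zɯfetvikni]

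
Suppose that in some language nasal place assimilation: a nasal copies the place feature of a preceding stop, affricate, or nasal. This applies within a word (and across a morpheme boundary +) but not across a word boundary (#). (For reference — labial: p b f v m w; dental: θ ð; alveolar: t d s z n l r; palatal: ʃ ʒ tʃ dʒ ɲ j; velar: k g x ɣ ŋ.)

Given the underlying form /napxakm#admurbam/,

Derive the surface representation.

[napxakŋ#adnurbam]

/m/ after /k/ (velar) → [ŋ]
/m/ after /d/ (alveolar) → [n]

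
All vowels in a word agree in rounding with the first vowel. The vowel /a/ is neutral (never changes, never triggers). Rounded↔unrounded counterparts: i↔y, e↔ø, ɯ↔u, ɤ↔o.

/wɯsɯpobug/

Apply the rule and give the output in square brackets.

/o/ harmonizes with /ɯ/ ([-round]) → [ɤ]
/u/ harmonizes with /ɯ/ ([-round]) → [ɯ]

[wɯsɯpɤbɯg]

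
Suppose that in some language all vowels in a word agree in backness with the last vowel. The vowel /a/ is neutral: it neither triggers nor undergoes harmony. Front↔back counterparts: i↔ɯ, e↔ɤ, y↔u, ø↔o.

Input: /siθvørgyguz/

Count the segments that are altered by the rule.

/i/ harmonizes with /u/ ([+back]) → [ɯ]
/ø/ harmonizes with /u/ ([+back]) → [o]
/y/ harmonizes with /u/ ([+back]) → [u]
3 segments change.

3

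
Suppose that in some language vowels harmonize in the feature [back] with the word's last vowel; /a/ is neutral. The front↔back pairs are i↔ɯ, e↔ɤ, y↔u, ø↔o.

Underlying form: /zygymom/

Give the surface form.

/y/ harmonizes with /o/ ([+back]) → [u]
/y/ harmonizes with /o/ ([+back]) → [u]

[zugumom]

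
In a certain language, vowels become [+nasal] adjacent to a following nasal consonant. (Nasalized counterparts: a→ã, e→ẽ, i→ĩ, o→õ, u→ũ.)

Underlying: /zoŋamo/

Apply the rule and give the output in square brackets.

[zõŋãmo]

/o/ before nasal /ŋ/ → [õ]
/a/ before nasal /m/ → [ã]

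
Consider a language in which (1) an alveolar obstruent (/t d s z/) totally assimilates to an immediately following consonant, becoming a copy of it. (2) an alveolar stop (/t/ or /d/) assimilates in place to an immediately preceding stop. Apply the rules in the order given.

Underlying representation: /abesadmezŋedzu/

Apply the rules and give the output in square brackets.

[abesammeŋŋezzu]

Rule 1: /d/ before /m/ → [m] (total assimilation)
Rule 1: /z/ before /ŋ/ → [ŋ] (total assimilation)
Rule 1: /d/ before /z/ → [z] (total assimilation)
After rule 1: abesammeŋŋezzu
Rule 2: no segment meets the rule's conditions; no change.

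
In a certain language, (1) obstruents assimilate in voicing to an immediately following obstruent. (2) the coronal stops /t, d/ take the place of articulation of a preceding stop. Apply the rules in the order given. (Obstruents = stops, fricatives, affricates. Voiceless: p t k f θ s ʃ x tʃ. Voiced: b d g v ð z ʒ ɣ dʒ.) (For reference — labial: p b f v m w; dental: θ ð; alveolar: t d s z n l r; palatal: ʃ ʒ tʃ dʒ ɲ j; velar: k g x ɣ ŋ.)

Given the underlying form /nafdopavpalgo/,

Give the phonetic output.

[navdopafpalgo]

Rule 1: /f/ before /d/ (voiced) → [v]
Rule 1: /v/ before /p/ (voiceless) → [f]
After rule 1: navdopafpalgo
Rule 2: no segment meets the rule's conditions; no change.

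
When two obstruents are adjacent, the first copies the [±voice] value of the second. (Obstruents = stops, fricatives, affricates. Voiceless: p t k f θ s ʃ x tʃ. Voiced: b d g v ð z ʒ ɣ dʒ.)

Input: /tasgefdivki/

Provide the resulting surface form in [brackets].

/s/ before /g/ (voiced) → [z]
/f/ before /d/ (voiced) → [v]
/v/ before /k/ (voiceless) → [f]

[tazgevdifki]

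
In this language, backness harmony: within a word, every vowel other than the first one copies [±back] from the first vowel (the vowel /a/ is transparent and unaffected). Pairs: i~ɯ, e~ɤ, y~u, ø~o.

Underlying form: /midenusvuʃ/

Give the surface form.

/u/ harmonizes with /i/ ([-back]) → [y]
/u/ harmonizes with /i/ ([-back]) → [y]

[midenysvyʃ]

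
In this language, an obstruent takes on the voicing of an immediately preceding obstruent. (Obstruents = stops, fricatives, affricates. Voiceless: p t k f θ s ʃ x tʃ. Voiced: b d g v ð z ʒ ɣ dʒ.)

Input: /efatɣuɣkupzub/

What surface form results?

[efatxuɣgupsub]

/ɣ/ after /t/ (voiceless) → [x]
/k/ after /ɣ/ (voiced) → [g]
/z/ after /p/ (voiceless) → [s]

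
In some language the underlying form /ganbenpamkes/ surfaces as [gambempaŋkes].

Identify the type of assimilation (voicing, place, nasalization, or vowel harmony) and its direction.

place assimilation, regressive

/n/→[m] /n/→[m] /m/→[ŋ].
Each target copies a feature from the following segment, so the direction is regressive.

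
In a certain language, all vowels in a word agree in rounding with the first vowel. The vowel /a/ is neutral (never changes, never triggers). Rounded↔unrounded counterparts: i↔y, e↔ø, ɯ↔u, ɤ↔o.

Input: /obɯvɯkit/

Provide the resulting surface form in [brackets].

/ɯ/ harmonizes with /o/ ([+round]) → [u]
/ɯ/ harmonizes with /o/ ([+round]) → [u]
/i/ harmonizes with /o/ ([+round]) → [y]

[obuvukyt]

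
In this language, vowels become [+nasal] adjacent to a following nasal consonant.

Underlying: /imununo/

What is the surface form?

/i/ before nasal /m/ → [ĩ]
/u/ before nasal /n/ → [ũ]
/u/ before nasal /n/ → [ũ]

[ĩmũnũno]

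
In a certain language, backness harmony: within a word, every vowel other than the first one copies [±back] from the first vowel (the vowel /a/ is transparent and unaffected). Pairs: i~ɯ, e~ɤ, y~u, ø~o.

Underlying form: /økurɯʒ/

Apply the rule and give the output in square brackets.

/u/ harmonizes with /ø/ ([-back]) → [y]
/ɯ/ harmonizes with /ø/ ([-back]) → [i]

[økyriʒ]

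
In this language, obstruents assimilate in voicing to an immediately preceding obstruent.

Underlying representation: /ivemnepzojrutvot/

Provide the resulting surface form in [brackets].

/z/ after /p/ (voiceless) → [s]
/v/ after /t/ (voiceless) → [f]

[ivemnepsojrutfot]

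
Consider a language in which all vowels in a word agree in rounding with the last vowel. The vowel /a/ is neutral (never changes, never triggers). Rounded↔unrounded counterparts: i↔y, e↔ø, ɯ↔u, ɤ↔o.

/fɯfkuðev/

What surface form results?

/u/ harmonizes with /e/ ([-round]) → [ɯ]

[fɯfkɯðev]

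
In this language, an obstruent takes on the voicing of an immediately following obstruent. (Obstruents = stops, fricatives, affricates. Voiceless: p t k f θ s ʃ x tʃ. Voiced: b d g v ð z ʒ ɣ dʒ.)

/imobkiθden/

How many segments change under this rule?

/b/ before /k/ (voiceless) → [p]
/θ/ before /d/ (voiced) → [ð]
2 segments change.

2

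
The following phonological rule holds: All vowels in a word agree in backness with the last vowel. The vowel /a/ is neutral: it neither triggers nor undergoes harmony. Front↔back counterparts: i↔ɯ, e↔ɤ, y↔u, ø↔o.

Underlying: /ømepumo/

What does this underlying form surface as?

[omɤpumo]

/ø/ harmonizes with /o/ ([+back]) → [o]
/e/ harmonizes with /o/ ([+back]) → [ɤ]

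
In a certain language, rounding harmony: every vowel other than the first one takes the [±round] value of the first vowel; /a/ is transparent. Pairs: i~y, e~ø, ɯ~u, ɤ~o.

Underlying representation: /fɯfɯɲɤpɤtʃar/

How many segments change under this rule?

No segment meets the rule's conditions.

0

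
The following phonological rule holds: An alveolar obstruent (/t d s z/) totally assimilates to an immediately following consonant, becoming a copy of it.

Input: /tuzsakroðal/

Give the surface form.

/z/ before /s/ → [s] (total assimilation)

[tussakroðal]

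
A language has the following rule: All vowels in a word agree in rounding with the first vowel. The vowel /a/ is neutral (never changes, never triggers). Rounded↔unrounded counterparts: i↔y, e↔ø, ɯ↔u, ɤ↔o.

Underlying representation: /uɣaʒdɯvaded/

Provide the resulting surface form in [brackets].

[uɣaʒduvadød]

/ɯ/ harmonizes with /u/ ([+round]) → [u]
/e/ harmonizes with /u/ ([+round]) → [ø]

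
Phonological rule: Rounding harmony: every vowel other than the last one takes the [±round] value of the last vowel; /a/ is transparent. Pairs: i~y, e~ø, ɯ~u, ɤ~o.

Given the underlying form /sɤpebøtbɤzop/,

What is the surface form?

[sopøbøtbozop]

/ɤ/ harmonizes with /o/ ([+round]) → [o]
/e/ harmonizes with /o/ ([+round]) → [ø]
/ɤ/ harmonizes with /o/ ([+round]) → [o]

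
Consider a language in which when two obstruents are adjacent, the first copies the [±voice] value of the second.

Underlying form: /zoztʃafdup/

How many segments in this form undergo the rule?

/z/ before /tʃ/ (voiceless) → [s]
/f/ before /d/ (voiced) → [v]
2 segments change.

2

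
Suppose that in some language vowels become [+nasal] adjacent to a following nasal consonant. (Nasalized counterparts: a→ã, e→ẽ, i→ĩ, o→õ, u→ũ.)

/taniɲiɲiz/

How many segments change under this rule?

/a/ before nasal /n/ → [ã]
/i/ before nasal /ɲ/ → [ĩ]
/i/ before nasal /ɲ/ → [ĩ]
3 segments change.

3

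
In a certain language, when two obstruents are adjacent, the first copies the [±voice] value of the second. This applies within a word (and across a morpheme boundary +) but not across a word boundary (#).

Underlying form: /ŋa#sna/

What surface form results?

[ŋa#sna]

no segment meets the rule's conditions; no change.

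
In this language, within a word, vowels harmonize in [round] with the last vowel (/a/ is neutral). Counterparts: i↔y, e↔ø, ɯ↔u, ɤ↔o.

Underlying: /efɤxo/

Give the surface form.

[øfoxo]

/e/ harmonizes with /o/ ([+round]) → [ø]
/ɤ/ harmonizes with /o/ ([+round]) → [o]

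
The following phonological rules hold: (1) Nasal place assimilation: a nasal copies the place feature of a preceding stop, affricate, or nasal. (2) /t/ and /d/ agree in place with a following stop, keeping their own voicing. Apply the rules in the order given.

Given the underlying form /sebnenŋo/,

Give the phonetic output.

[sebmenno]

Rule 1: /n/ after /b/ (labial) → [m]
Rule 1: /ŋ/ after /n/ (alveolar) → [n]
After rule 1: sebmenno
Rule 2: no segment meets the rule's conditions; no change.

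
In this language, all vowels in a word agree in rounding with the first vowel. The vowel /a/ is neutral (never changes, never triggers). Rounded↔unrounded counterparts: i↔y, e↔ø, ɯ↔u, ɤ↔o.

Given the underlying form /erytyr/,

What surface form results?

/y/ harmonizes with /e/ ([-round]) → [i]
/y/ harmonizes with /e/ ([-round]) → [i]

[eritir]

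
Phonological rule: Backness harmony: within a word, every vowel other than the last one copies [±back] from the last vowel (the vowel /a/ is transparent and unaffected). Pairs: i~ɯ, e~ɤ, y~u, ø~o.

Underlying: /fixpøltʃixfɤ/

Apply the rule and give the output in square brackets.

[fɯxpoltʃɯxfɤ]

/i/ harmonizes with /ɤ/ ([+back]) → [ɯ]
/ø/ harmonizes with /ɤ/ ([+back]) → [o]
/i/ harmonizes with /ɤ/ ([+back]) → [ɯ]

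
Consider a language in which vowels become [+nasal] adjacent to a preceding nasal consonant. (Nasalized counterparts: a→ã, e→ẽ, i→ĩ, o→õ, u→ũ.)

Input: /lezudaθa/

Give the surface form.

no segment meets the rule's conditions; no change.

[lezudaθa]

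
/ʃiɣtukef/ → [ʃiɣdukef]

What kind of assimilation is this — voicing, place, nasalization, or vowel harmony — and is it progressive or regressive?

/t/→[d].
Each target copies a feature from the preceding segment, so the direction is progressive.

voicing assimilation, progressive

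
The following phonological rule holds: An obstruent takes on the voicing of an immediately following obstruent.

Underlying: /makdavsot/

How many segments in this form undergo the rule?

/k/ before /d/ (voiced) → [g]
/v/ before /s/ (voiceless) → [f]
2 segments change.

2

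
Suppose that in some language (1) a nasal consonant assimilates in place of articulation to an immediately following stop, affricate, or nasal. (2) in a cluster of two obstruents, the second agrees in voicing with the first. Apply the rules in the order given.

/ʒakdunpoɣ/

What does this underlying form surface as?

Rule 1: /n/ before /p/ (labial) → [m]
After rule 1: ʒakdumpoɣ
Rule 2: /d/ after /k/ (voiceless) → [t]

[ʒaktumpoɣ]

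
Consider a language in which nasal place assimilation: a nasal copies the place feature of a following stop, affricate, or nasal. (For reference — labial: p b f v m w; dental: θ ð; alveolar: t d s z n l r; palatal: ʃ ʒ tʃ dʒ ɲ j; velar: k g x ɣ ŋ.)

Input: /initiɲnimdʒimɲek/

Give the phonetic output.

/ɲ/ before /n/ (alveolar) → [n]
/m/ before /dʒ/ (palatal) → [ɲ]
/m/ before /ɲ/ (palatal) → [ɲ]

[initinniɲdʒiɲɲek]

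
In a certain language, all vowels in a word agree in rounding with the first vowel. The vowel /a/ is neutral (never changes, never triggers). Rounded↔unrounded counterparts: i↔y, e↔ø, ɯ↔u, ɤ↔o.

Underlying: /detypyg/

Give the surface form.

/y/ harmonizes with /e/ ([-round]) → [i]
/y/ harmonizes with /e/ ([-round]) → [i]

[detipig]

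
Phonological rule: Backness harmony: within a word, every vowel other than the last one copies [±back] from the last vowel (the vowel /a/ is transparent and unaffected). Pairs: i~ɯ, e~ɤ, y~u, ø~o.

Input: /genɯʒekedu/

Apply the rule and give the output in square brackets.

/e/ harmonizes with /u/ ([+back]) → [ɤ]
/e/ harmonizes with /u/ ([+back]) → [ɤ]
/e/ harmonizes with /u/ ([+back]) → [ɤ]

[gɤnɯʒɤkɤdu]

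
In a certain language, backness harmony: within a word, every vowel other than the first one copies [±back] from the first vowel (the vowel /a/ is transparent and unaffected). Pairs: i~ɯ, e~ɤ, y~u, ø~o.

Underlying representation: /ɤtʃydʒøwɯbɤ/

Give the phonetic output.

/y/ harmonizes with /ɤ/ ([+back]) → [u]
/ø/ harmonizes with /ɤ/ ([+back]) → [o]

[ɤtʃudʒowɯbɤ]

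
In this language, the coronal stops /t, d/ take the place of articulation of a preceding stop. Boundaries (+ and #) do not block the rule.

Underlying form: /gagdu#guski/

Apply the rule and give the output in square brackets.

/d/ after /g/ (velar) → [g]

[gaggu#guski]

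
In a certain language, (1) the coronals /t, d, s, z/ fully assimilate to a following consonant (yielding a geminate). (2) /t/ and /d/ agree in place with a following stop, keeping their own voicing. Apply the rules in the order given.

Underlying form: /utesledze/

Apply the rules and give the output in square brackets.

Rule 1: /s/ before /l/ → [l] (total assimilation)
Rule 1: /d/ before /z/ → [z] (total assimilation)
After rule 1: utellezze
Rule 2: no segment meets the rule's conditions; no change.

[utellezze]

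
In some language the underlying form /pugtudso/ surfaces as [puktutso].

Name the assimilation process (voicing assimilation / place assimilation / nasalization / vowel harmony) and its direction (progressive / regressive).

/g/→[k] /d/→[t].
Each target copies a feature from the following segment, so the direction is regressive.

voicing assimilation, regressive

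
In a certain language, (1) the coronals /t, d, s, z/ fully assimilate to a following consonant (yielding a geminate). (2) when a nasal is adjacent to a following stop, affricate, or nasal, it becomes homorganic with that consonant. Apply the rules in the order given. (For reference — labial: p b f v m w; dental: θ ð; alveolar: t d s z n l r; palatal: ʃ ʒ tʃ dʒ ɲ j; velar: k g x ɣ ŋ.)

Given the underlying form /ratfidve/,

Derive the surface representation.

[raffivve]

Rule 1: /t/ before /f/ → [f] (total assimilation)
Rule 1: /d/ before /v/ → [v] (total assimilation)
After rule 1: raffivve
Rule 2: no segment meets the rule's conditions; no change.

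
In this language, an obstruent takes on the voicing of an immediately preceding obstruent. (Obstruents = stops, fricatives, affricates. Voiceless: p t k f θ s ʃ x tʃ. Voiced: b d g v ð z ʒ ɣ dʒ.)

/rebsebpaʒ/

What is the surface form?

[rebzebbaʒ]

/s/ after /b/ (voiced) → [z]
/p/ after /b/ (voiced) → [b]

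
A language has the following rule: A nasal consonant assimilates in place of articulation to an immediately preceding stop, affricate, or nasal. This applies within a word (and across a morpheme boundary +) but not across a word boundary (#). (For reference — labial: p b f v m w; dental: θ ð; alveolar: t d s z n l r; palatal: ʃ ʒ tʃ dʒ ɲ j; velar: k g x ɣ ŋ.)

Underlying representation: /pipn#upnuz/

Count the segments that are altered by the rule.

2

/n/ after /p/ (labial) → [m]
/n/ after /p/ (labial) → [m]
2 segments change.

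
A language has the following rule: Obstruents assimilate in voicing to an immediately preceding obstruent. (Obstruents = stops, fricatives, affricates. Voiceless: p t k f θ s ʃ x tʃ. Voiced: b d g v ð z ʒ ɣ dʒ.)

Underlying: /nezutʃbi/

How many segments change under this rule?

1

/b/ after /tʃ/ (voiceless) → [p]
1 segment changes.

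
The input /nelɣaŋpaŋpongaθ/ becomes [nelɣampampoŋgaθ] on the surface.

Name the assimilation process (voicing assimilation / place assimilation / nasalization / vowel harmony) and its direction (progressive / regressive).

place assimilation, regressive

/ŋ/→[m] /ŋ/→[m] /n/→[ŋ].
Each target copies a feature from the following segment, so the direction is regressive.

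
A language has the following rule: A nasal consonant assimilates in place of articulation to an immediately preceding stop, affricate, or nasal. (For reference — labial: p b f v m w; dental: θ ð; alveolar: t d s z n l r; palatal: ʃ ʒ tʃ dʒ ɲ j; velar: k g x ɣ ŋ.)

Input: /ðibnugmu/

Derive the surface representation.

[ðibmugŋu]

/n/ after /b/ (labial) → [m]
/m/ after /g/ (velar) → [ŋ]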